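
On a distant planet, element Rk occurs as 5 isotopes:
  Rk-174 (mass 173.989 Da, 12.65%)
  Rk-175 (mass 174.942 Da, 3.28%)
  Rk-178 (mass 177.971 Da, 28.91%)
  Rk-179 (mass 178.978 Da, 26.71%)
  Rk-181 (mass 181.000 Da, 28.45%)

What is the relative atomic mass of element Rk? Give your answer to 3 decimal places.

Ar = Σ fᵢ·mᵢ = 0.1265 × 173.989 + 0.0328 × 174.942 + 0.2891 × 177.971 + 0.2671 × 178.978 + 0.2845 × 181.000
= 22.0096 + 5.7381 + 51.4514 + 47.8050 + 51.4945 = 178.4986 Da

178.499 Da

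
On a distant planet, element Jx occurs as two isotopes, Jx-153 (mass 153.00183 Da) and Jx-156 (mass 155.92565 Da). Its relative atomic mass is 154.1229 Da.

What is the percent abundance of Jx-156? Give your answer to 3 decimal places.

Let x be the fractional abundance of Jx-153; then Jx-156 has abundance 1 − x.
153.00183·x + 155.92565·(1 − x) = 154.1229
(153.00183 − 155.92565)·x = 154.1229 − 155.92565
x = -1.80275 / -2.92382 = 0.61657 → 61.657% Jx-153, 38.343% Jx-156.

38.343%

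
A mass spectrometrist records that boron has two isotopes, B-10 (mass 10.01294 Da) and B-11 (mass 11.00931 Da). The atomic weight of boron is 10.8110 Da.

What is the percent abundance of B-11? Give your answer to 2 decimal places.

Let x be the fractional abundance of B-10; then B-11 has abundance 1 − x.
10.01294·x + 11.00931·(1 − x) = 10.8110
(10.01294 − 11.00931)·x = 10.8110 − 11.00931
x = -0.19831 / -0.99637 = 0.19903 → 19.90% B-10, 80.10% B-11.

80.10%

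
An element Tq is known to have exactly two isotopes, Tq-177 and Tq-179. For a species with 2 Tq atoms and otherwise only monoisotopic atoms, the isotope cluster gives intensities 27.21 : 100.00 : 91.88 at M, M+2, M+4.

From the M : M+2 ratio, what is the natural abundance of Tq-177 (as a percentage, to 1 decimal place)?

35.2%

Let p = fractional abundance of Tq-177. I(M+2)/I(M) = [C(2,1)·p^1·(1−p)] / p^2 = 2·(1−p)/p = 100.00/27.21 = 3.6751
(1−p)/p = 3.6751/2 = 1.8376  ⇒  p = 1/(1 + 1.8376) = 0.3524
Tq-177: 35.2%, Tq-179: 64.8%.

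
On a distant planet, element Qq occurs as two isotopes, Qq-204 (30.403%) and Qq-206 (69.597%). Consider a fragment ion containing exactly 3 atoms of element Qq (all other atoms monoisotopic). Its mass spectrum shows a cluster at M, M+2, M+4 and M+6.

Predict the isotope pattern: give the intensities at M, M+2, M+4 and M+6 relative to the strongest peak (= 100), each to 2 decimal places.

The 3 Qq atoms are independent, so intensities follow the terms of (0.30403 + 0.69597)^3.
P(M) = 0.30403^3 = 0.028103
P(M+2) = 3 × 0.30403^2 × 0.69597^1 = 0.192994
P(M+4) = 3 × 0.30403^1 × 0.69597^2 = 0.441793
P(M+6) = 0.69597^3 = 0.337110
The M+4 peak is largest (0.441793); scaling to 100 gives 6.36 : 43.68 : 100.00 : 76.30.

6.36 : 43.68 : 100.00 : 76.30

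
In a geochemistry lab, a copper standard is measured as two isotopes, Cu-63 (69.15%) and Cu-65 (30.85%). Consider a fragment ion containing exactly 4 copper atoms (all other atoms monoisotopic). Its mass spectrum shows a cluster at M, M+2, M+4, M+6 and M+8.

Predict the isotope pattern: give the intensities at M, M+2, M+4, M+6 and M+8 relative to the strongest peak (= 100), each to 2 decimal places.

56.04 : 100.00 : 66.92 : 19.90 : 2.22

Expanding (0.6915 + 0.3085)^4:
P(M) = 0.6915^4 = 0.228649
P(M+2) = 4 × 0.6915^3 × 0.3085^1 = 0.408030
P(M+4) = 6 × 0.6915^2 × 0.3085^2 = 0.273052
P(M+6) = 4 × 0.6915^1 × 0.3085^3 = 0.081212
P(M+8) = 0.3085^4 = 0.009058
The M+2 peak is largest (0.408030); scaling to 100 gives 56.04 : 100.00 : 66.92 : 19.90 : 2.22.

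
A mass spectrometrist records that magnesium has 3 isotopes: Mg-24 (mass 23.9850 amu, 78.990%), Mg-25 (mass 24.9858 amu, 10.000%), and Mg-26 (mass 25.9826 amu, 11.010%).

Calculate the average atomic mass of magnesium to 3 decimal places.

24.305 amu

Weight each isotope mass by its fractional abundance: 0.78990 × 23.9850 + 0.10000 × 24.9858 + 0.11010 × 25.9826
= 18.94575 + 2.49858 + 2.86068 = 24.30501 amu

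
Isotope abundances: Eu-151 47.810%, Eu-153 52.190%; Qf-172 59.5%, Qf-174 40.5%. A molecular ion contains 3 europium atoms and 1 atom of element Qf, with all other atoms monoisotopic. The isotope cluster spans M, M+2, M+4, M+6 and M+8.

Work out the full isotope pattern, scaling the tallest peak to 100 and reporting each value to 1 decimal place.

17.2 : 68.2 : 100.0 : 64.3 : 15.3

Europium pattern (n=3): 0.10928391 : 0.3578871 : 0.39067407 : 0.14215492
Element Qf pattern (n=1): 0.5950 : 0.4050
Convolve the two distributions (both contribute in 2-u steps):
  M: 0.10928391×0.5950 = 0.065024
  M+2: 0.10928391×0.4050 + 0.3578871×0.5950 = 0.257203
  M+4: 0.3578871×0.4050 + 0.39067407×0.5950 = 0.377395
  M+6: 0.39067407×0.4050 + 0.14215492×0.5950 = 0.242805
  M+8: 0.14215492×0.4050 = 0.057573
Scale to base peak (0.377395) = 100: 17.2 : 68.2 : 100.0 : 64.3 : 15.3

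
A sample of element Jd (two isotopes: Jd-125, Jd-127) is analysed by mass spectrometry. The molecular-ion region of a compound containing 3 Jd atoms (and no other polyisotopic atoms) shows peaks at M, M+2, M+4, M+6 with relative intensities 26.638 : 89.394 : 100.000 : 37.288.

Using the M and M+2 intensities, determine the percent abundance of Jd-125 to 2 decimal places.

47.20%

Write p for the Jd-125 fraction. I(M+2)/I(M) = [C(3,1)·p^2·(1−p)] / p^3 = 3·(1−p)/p = 89.394/26.638 = 3.3559
(1−p)/p = 3.3559/3 = 1.1186  ⇒  p = 1/(1 + 1.1186) = 0.4720
Jd-125: 47.20%, Jd-127: 52.80%.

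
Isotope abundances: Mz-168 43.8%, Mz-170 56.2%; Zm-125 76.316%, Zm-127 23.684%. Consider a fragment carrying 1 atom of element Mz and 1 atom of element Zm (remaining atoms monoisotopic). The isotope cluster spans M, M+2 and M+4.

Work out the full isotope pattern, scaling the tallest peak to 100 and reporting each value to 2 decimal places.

62.76 : 100.00 : 24.99

Element Mz pattern (n=1): 0.4380 : 0.5620
Element Zm pattern (n=1): 0.76316 : 0.23684
Convolve the two distributions (both contribute in 2-u steps):
  M: 0.4380×0.76316 = 0.334264
  M+2: 0.4380×0.23684 + 0.5620×0.76316 = 0.532632
  M+4: 0.5620×0.23684 = 0.133104
Scale to base peak (0.532632) = 100: 62.76 : 100.00 : 24.99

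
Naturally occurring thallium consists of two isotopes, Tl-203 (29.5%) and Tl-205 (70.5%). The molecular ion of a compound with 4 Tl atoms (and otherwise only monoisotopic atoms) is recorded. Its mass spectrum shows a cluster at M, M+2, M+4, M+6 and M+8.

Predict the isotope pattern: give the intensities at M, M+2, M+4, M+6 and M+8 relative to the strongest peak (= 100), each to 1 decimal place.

1.8 : 17.5 : 62.8 : 100.0 : 59.7

The 4 Tl atoms are independent, so intensities follow the terms of (0.295 + 0.705)^4.
P(M) = 0.295^4 = 0.007573
P(M+2) = 4 × 0.295^3 × 0.705^1 = 0.072396
P(M+4) = 6 × 0.295^2 × 0.705^2 = 0.259522
P(M+6) = 4 × 0.295^1 × 0.705^3 = 0.413475
P(M+8) = 0.705^4 = 0.247034
The M+6 peak is largest (0.413475); scaling to 100 gives 1.8 : 17.5 : 62.8 : 100.0 : 59.7.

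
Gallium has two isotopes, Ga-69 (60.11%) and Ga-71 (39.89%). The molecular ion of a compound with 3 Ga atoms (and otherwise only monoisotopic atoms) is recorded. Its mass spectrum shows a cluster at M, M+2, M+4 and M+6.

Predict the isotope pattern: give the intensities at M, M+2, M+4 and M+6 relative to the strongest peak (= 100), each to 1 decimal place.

50.2 : 100.0 : 66.4 : 14.7

Expanding (0.6011 + 0.3989)^3:
P(M) = 0.6011^3 = 0.217190
P(M+2) = 3 × 0.6011^2 × 0.3989^1 = 0.432393
P(M+4) = 3 × 0.6011^1 × 0.3989^2 = 0.286943
P(M+6) = 0.3989^3 = 0.063473
The M+2 peak is largest (0.432393); scaling to 100 gives 50.2 : 100.0 : 66.4 : 14.7.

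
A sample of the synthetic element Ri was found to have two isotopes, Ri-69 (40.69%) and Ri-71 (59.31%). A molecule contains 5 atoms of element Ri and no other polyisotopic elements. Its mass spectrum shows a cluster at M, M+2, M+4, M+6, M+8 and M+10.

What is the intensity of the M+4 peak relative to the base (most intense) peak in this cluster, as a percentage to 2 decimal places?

Term probabilities: M 0.0112, M+2 0.0813, M+4 0.2370, M+6 0.3454, M+8 0.2517, M+10 0.0734. Base peak = M+6.
P(M+6) = C(5,3) × 0.4069^2 × 0.5931^3 = 10 × 0.16556761 × 0.20863337 = 0.345429 (base)
P(M+4) = C(5,2) × 0.4069^3 × 0.5931^2 = 10 × 0.06736946 × 0.35176761 = 0.236984
Relative intensity = 0.236984 / 0.345429 × 100 = 68.61

68.61%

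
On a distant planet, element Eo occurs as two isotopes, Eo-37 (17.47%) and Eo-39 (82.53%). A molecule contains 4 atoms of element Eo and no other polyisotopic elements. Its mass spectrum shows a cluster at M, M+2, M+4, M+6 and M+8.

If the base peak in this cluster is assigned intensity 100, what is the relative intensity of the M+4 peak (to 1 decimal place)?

Term probabilities: M 0.0009, M+2 0.0176, M+4 0.1247, M+6 0.3928, M+8 0.4639. Base peak = M+8.
P(M+8) = C(4,4) × 0.1747^0 × 0.8253^4 = 1 × 1.0000 × 0.46392458 = 0.463925 (base)
P(M+4) = C(4,2) × 0.1747^2 × 0.8253^2 = 6 × 0.03052009 × 0.68112009 = 0.124727
Relative intensity = 0.124727 / 0.463925 × 100 = 26.9

26.9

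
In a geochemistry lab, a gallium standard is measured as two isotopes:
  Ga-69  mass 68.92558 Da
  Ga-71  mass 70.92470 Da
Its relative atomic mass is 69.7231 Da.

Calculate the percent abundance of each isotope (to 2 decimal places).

Let x be the fractional abundance of Ga-69; then Ga-71 has abundance 1 − x.
68.92558·x + 70.92470·(1 − x) = 69.7231
(68.92558 − 70.92470)·x = 69.7231 − 70.92470
x = -1.20160 / -1.99912 = 0.60106 → 60.11% Ga-69, 39.89% Ga-71.

Ga-69: 60.11%, Ga-71: 39.89%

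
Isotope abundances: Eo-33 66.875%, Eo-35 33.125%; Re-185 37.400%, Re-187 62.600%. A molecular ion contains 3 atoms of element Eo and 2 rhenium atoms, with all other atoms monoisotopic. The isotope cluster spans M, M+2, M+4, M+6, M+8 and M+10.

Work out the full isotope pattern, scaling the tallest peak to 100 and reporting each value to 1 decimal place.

Element Eo pattern (n=3): 0.29908276 : 0.4444314 : 0.22013892 : 0.03634692
Rhenium pattern (n=2): 0.139876 : 0.468248 : 0.391876
Convolve the two distributions (both contribute in 2-u steps):
  M: 0.29908276×0.139876 = 0.041835
  M+2: 0.29908276×0.468248 + 0.4444314×0.139876 = 0.202210
  M+4: 0.29908276×0.391876 + 0.4444314×0.468248 + 0.22013892×0.139876 = 0.356100
  M+6: 0.4444314×0.391876 + 0.22013892×0.468248 + 0.03634692×0.139876 = 0.282326
  M+8: 0.22013892×0.391876 + 0.03634692×0.468248 = 0.103287
  M+10: 0.03634692×0.391876 = 0.014243
Scale to base peak (0.356100) = 100: 11.7 : 56.8 : 100.0 : 79.3 : 29.0 : 4.0

11.7 : 56.8 : 100.0 : 79.3 : 29.0 : 4.0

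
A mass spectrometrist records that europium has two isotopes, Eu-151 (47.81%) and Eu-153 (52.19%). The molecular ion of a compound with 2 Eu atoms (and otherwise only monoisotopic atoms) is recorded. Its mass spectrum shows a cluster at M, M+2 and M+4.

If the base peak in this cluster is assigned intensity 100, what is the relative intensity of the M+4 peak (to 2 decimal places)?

Binomial terms of (0.4781 + 0.5219)^2: M 0.2286, M+2 0.4990, M+4 0.2724 → M+2 is the base peak.
P(M+2) = C(2,1) × 0.4781^1 × 0.5219^1 = 2 × 0.4781 × 0.5219 = 0.499041 (base)
P(M+4) = C(2,2) × 0.4781^0 × 0.5219^2 = 1 × 1.0000 × 0.27237961 = 0.272380
Relative intensity = 0.272380 / 0.499041 × 100 = 54.58

54.58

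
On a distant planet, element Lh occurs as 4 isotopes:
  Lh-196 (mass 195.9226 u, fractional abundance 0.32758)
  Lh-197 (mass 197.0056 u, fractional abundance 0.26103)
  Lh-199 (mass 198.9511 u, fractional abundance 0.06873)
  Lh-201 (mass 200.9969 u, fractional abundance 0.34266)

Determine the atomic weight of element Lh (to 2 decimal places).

198.15 u

Ar = Σ fᵢ·mᵢ = 0.32758 × 195.9226 + 0.26103 × 197.0056 + 0.06873 × 198.9511 + 0.34266 × 200.9969
= 64.18033 + 51.42437 + 13.67391 + 68.87360 = 198.15221 u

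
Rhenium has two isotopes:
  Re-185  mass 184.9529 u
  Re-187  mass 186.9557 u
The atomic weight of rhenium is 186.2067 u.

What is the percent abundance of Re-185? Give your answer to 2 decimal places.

37.40%

Let x be the fractional abundance of Re-185; then Re-187 has abundance 1 − x.
184.9529·x + 186.9557·(1 − x) = 186.2067
(184.9529 − 186.9557)·x = 186.2067 − 186.9557
x = -0.7490 / -2.0028 = 0.37398 → 37.40% Re-185, 62.60% Re-187.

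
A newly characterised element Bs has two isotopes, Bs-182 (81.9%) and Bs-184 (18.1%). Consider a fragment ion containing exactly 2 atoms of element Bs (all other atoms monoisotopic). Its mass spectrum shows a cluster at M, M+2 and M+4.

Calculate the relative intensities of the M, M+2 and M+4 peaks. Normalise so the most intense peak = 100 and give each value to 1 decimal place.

Expanding (0.819 + 0.181)^2:
P(M) = 0.819^2 = 0.670761
P(M+2) = 2 × 0.819^1 × 0.181^1 = 0.296478
P(M+4) = 0.181^2 = 0.032761
The M peak is largest (0.670761); scaling to 100 gives 100.0 : 44.2 : 4.9.

100.0 : 44.2 : 4.9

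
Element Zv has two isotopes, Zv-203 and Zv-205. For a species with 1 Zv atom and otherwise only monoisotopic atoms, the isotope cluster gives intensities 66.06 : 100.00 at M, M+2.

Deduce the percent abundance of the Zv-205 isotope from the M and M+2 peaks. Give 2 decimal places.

60.22%

Write p for the Zv-203 fraction. I(M+2)/I(M) = [C(1,1)·p^0·(1−p)] / p^1 = 1·(1−p)/p = 100.00/66.06 = 1.5138
(1−p)/p = 1.5138/1 = 1.5138  ⇒  p = 1/(1 + 1.5138) = 0.3978
Zv-203: 39.78%, Zv-205: 60.22%.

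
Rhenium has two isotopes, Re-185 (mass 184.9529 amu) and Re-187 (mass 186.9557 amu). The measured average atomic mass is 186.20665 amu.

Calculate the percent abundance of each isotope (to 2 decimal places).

Re-185: 37.40%, Re-187: 62.60%

With x = fraction of Re-185 (so Re-187 is 1 − x):
184.9529·x + 186.9557·(1 − x) = 186.20665
(184.9529 − 186.9557)·x = 186.20665 − 186.9557
x = -0.74905 / -2.0028 = 0.37400 → 37.40% Re-185, 62.60% Re-187.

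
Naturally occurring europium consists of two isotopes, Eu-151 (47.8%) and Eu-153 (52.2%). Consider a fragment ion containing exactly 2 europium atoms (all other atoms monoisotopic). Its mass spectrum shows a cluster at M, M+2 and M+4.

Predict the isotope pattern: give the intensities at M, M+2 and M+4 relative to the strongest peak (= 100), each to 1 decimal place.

45.8 : 100.0 : 54.6

Expanding (0.478 + 0.522)^2:
P(M) = 0.478^2 = 0.228484
P(M+2) = 2 × 0.478^1 × 0.522^1 = 0.499032
P(M+4) = 0.522^2 = 0.272484
The M+2 peak is largest (0.499032); scaling to 100 gives 45.8 : 100.0 : 54.6.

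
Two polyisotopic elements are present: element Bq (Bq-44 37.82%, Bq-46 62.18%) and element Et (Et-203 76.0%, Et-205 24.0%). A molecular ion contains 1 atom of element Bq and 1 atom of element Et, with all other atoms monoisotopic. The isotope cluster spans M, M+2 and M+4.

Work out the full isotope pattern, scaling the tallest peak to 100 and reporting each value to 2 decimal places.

Element Bq pattern (n=1): 0.3782 : 0.6218
Element Et pattern (n=1): 0.7600 : 0.2400
Convolve the two distributions (both contribute in 2-u steps):
  M: 0.3782×0.7600 = 0.287432
  M+2: 0.3782×0.2400 + 0.6218×0.7600 = 0.563336
  M+4: 0.6218×0.2400 = 0.149232
Scale to base peak (0.563336) = 100: 51.02 : 100.00 : 26.49

51.02 : 100.00 : 26.49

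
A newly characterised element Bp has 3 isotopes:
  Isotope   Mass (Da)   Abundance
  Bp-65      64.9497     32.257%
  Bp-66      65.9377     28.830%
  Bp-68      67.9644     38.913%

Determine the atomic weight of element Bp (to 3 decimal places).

66.408 Da

Weight each isotope mass by its fractional abundance: 0.32257 × 64.9497 + 0.28830 × 65.9377 + 0.38913 × 67.9644
= 20.95082 + 19.00984 + 26.44699 = 66.40765 Da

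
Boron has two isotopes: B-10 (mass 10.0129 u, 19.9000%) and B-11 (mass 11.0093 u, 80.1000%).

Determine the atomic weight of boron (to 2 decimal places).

Average mass = Σ (abundance × isotope mass) = 0.199000 × 10.0129 + 0.801000 × 11.0093
= 1.99257 + 8.81845 = 10.81102 u

10.81 u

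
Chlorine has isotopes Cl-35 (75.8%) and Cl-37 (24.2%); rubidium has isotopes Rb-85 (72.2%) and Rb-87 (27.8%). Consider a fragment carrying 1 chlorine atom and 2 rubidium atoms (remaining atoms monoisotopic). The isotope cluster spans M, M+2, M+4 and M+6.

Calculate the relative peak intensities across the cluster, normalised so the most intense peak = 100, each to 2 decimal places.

Chlorine pattern (n=1): 0.7580 : 0.2420
Rubidium pattern (n=2): 0.521284 : 0.401432 : 0.077284
Convolve the two distributions (both contribute in 2-u steps):
  M: 0.7580×0.521284 = 0.395133
  M+2: 0.7580×0.401432 + 0.2420×0.521284 = 0.430436
  M+4: 0.7580×0.077284 + 0.2420×0.401432 = 0.155728
  M+6: 0.2420×0.077284 = 0.018703
Scale to base peak (0.430436) = 100: 91.80 : 100.00 : 36.18 : 4.35

91.80 : 100.00 : 36.18 : 4.35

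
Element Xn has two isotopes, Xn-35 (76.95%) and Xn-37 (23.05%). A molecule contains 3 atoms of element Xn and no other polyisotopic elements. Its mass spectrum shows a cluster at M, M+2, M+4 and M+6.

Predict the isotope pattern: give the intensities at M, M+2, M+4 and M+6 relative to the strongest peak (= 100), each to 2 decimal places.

The 3 Xn atoms are independent, so intensities follow the terms of (0.7695 + 0.2305)^3.
P(M) = 0.7695^3 = 0.455644
P(M+2) = 3 × 0.7695^2 × 0.2305^1 = 0.409458
P(M+4) = 3 × 0.7695^1 × 0.2305^2 = 0.122651
P(M+6) = 0.2305^3 = 0.012247
The M peak is largest (0.455644); scaling to 100 gives 100.00 : 89.86 : 26.92 : 2.69.

100.00 : 89.86 : 26.92 : 2.69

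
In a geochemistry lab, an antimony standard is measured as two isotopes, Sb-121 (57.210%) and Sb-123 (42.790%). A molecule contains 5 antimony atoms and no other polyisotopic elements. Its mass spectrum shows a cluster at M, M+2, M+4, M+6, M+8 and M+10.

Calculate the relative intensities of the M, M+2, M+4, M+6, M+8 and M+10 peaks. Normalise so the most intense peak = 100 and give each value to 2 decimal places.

17.88 : 66.85 : 100.00 : 74.79 : 27.97 : 4.18

Expanding (0.57210 + 0.42790)^5:
P(M) = 0.57210^5 = 0.061286
P(M+2) = 5 × 0.57210^4 × 0.42790^1 = 0.229192
P(M+4) = 10 × 0.57210^3 × 0.42790^2 = 0.342847
P(M+6) = 10 × 0.57210^2 × 0.42790^3 = 0.256431
P(M+8) = 5 × 0.57210^1 × 0.42790^4 = 0.095898
P(M+10) = 0.42790^5 = 0.014345
The M+4 peak is largest (0.342847); scaling to 100 gives 17.88 : 66.85 : 100.00 : 74.79 : 27.97 : 4.18.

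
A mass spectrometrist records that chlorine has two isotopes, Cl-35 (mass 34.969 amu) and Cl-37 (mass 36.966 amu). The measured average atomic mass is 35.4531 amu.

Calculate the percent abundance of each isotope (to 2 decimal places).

Let x be the fractional abundance of Cl-35; then Cl-37 has abundance 1 − x.
34.969·x + 36.966·(1 − x) = 35.4531
(34.969 − 36.966)·x = 35.4531 − 36.966
x = -1.5129 / -1.997 = 0.75759 → 75.76% Cl-35, 24.24% Cl-37.

Cl-35: 75.76%, Cl-37: 24.24%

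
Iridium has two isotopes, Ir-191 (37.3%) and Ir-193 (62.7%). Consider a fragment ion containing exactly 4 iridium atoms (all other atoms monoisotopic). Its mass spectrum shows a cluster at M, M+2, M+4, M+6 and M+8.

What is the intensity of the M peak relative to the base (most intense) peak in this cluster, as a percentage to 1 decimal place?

5.3%

(0.373 + 0.627)^4 gives M 0.0194, M+2 0.1302, M+4 0.3282, M+6 0.3678, M+8 0.1546; the largest is M+6.
P(M+6) = C(4,3) × 0.373^1 × 0.627^3 = 4 × 0.3730 × 0.24649188 = 0.367766 (base)
P(M) = C(4,0) × 0.373^4 × 0.627^0 = 1 × 0.01935688 × 1.0000 = 0.019357
Relative intensity = 0.019357 / 0.367766 × 100 = 5.3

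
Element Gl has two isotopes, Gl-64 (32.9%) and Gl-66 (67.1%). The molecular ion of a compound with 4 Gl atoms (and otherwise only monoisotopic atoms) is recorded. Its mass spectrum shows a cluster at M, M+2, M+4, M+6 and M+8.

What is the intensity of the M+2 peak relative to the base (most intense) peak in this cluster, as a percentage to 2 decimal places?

24.04%

Binomial terms of (0.329 + 0.671)^4: M 0.0117, M+2 0.0956, M+4 0.2924, M+6 0.3976, M+8 0.2027 → M+6 is the base peak.
P(M+6) = C(4,3) × 0.329^1 × 0.671^3 = 4 × 0.3290 × 0.30211171 = 0.397579 (base)
P(M+2) = C(4,1) × 0.329^3 × 0.671^1 = 4 × 0.03561129 × 0.6710 = 0.095581
Relative intensity = 0.095581 / 0.397579 × 100 = 24.04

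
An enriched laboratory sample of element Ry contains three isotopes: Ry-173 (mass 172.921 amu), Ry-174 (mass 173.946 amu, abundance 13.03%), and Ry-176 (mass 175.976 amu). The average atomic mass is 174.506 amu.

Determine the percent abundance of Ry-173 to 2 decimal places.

39.46%

Let x and y be the fractions of Ry-173 and Ry-176. Then x + y = 1 − 0.1303 = 0.8697 and 172.921x + 175.976y = 174.506 − 0.1303×173.946 = 151.8408362.
Substituting: 172.921x + 175.976(0.8697 − x) = 151.8408362
(172.921 − 175.976)x = -1.205491  ⇒  x = 0.39460, y = 0.47510
Ry-173: 39.46%, Ry-176: 47.51%.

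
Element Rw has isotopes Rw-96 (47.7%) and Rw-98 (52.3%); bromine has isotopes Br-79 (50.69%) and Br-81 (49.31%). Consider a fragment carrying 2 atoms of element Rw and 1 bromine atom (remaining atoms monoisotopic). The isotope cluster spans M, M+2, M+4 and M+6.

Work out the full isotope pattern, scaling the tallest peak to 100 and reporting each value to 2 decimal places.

29.98 : 94.91 : 100.00 : 35.06

Element Rw pattern (n=2): 0.227529 : 0.498942 : 0.273529
Bromine pattern (n=1): 0.5069 : 0.4931
Convolve the two distributions (both contribute in 2-u steps):
  M: 0.227529×0.5069 = 0.115334
  M+2: 0.227529×0.4931 + 0.498942×0.5069 = 0.365108
  M+4: 0.498942×0.4931 + 0.273529×0.5069 = 0.384680
  M+6: 0.273529×0.4931 = 0.134877
Scale to base peak (0.384680) = 100: 29.98 : 94.91 : 100.00 : 35.06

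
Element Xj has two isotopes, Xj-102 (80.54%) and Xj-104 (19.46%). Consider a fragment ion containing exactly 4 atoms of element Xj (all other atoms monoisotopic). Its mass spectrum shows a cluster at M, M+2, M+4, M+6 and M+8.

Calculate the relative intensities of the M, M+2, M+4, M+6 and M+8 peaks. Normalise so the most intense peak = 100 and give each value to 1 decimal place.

The 4 Xj atoms are independent, so intensities follow the terms of (0.8054 + 0.1946)^4.
P(M) = 0.8054^4 = 0.420772
P(M+2) = 4 × 0.8054^3 × 0.1946^1 = 0.406666
P(M+4) = 6 × 0.8054^2 × 0.1946^2 = 0.147387
P(M+6) = 4 × 0.8054^1 × 0.1946^3 = 0.023741
P(M+8) = 0.1946^4 = 0.001434
The M peak is largest (0.420772); scaling to 100 gives 100.0 : 96.6 : 35.0 : 5.6 : 0.3.

100.0 : 96.6 : 35.0 : 5.6 : 0.3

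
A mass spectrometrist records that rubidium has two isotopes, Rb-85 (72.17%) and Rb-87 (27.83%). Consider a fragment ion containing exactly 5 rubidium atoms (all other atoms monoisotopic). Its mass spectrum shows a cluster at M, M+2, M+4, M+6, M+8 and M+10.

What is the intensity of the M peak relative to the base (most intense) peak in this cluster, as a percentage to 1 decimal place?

51.9%

(0.7217 + 0.2783)^5 gives M 0.1958, M+2 0.3775, M+4 0.2911, M+6 0.1123, M+8 0.0216, M+10 0.0017; the largest is M+2.
P(M+2) = C(5,1) × 0.7217^4 × 0.2783^1 = 5 × 0.27128565 × 0.2783 = 0.377494 (base)
P(M) = C(5,0) × 0.7217^5 × 0.2783^0 = 1 × 0.19578685 × 1.0000 = 0.195787
Relative intensity = 0.195787 / 0.377494 × 100 = 51.9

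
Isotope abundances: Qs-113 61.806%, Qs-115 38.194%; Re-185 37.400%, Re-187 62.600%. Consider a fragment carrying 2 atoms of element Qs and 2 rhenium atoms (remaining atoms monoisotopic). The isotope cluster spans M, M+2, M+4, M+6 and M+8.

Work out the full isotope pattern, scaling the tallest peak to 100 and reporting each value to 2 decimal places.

13.66 : 62.61 : 100.00 : 64.76 : 14.61

Element Qs pattern (n=2): 0.38199816 : 0.47212367 : 0.14587816
Rhenium pattern (n=2): 0.139876 : 0.468248 : 0.391876
Convolve the two distributions (both contribute in 2-u steps):
  M: 0.38199816×0.139876 = 0.053432
  M+2: 0.38199816×0.468248 + 0.47212367×0.139876 = 0.244909
  M+4: 0.38199816×0.391876 + 0.47212367×0.468248 + 0.14587816×0.139876 = 0.391172
  M+6: 0.47212367×0.391876 + 0.14587816×0.468248 = 0.253321
  M+8: 0.14587816×0.391876 = 0.057166
Scale to base peak (0.391172) = 100: 13.66 : 62.61 : 100.00 : 64.76 : 14.61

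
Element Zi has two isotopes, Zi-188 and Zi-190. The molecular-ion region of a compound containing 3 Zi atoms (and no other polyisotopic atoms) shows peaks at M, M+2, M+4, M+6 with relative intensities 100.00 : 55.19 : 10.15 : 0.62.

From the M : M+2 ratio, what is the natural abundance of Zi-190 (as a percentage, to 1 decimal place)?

15.5%

Let p = fractional abundance of Zi-188. I(M+2)/I(M) = [C(3,1)·p^2·(1−p)] / p^3 = 3·(1−p)/p = 55.19/100.00 = 0.5519
(1−p)/p = 0.5519/3 = 0.1840  ⇒  p = 1/(1 + 0.1840) = 0.8446
Zi-188: 84.5%, Zi-190: 15.5%.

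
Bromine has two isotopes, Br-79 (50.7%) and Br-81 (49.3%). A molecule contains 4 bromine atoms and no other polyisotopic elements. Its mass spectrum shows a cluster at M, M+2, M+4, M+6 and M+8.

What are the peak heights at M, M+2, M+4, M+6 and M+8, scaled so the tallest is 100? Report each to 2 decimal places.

Each Br atom is independently Br-79 (p = 0.507) or Br-81 (q = 0.493); the cluster is the binomial expansion (p + q)^4.
P(M) = 0.507^4 = 0.066074
P(M+2) = 4 × 0.507^3 × 0.493^1 = 0.256999
P(M+4) = 6 × 0.507^2 × 0.493^2 = 0.374853
P(M+6) = 4 × 0.507^1 × 0.493^3 = 0.243001
P(M+8) = 0.493^4 = 0.059073
The M+4 peak is largest (0.374853); scaling to 100 gives 17.63 : 68.56 : 100.00 : 64.83 : 15.76.

17.63 : 68.56 : 100.00 : 64.83 : 15.76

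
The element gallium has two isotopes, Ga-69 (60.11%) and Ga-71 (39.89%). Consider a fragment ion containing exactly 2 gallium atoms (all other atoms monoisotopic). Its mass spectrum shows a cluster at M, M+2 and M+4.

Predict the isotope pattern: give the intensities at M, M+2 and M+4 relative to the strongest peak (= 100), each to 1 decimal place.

75.3 : 100.0 : 33.2

Each Ga atom is independently Ga-69 (p = 0.6011) or Ga-71 (q = 0.3989); the cluster is the binomial expansion (p + q)^2.
P(M) = 0.6011^2 = 0.361321
P(M+2) = 2 × 0.6011^1 × 0.3989^1 = 0.479558
P(M+4) = 0.3989^2 = 0.159121
The M+2 peak is largest (0.479558); scaling to 100 gives 75.3 : 100.0 : 33.2.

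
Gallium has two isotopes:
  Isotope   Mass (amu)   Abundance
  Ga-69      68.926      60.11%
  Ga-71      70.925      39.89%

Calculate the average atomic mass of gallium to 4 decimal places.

69.7234 amu

Weight each isotope mass by its fractional abundance: 0.6011 × 68.926 + 0.3989 × 70.925
= 41.43142 + 28.29198 = 69.72340 amu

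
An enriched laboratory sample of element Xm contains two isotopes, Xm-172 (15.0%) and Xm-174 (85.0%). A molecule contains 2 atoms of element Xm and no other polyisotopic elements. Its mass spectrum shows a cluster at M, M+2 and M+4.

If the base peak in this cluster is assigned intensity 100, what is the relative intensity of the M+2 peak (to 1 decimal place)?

(0.150 + 0.850)^2 gives M 0.0225, M+2 0.2550, M+4 0.7225; the largest is M+4.
P(M+4) = C(2,2) × 0.150^0 × 0.850^2 = 1 × 1.0000 × 0.7225 = 0.722500 (base)
P(M+2) = C(2,1) × 0.150^1 × 0.850^1 = 2 × 0.1500 × 0.8500 = 0.255000
Relative intensity = 0.255000 / 0.722500 × 100 = 35.3

35.3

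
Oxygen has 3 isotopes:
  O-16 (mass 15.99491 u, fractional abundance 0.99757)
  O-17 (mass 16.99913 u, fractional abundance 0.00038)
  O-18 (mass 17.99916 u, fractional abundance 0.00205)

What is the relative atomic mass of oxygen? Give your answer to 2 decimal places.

Weight each isotope mass by its fractional abundance: 0.99757 × 15.99491 + 0.00038 × 16.99913 + 0.00205 × 17.99916
= 15.956042 + 0.006460 + 0.036898 = 15.999400 u

16.00 u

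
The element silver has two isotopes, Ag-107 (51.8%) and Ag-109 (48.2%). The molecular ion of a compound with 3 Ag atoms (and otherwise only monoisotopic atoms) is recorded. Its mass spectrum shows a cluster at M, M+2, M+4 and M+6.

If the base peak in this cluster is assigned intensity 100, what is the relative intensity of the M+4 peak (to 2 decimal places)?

93.05

Term probabilities: M 0.1390, M+2 0.3880, M+4 0.3610, M+6 0.1120. Base peak = M+2.
P(M+2) = C(3,1) × 0.518^2 × 0.482^1 = 3 × 0.268324 × 0.4820 = 0.387997 (base)
P(M+4) = C(3,2) × 0.518^1 × 0.482^2 = 3 × 0.5180 × 0.232324 = 0.361031
Relative intensity = 0.361031 / 0.387997 × 100 = 93.05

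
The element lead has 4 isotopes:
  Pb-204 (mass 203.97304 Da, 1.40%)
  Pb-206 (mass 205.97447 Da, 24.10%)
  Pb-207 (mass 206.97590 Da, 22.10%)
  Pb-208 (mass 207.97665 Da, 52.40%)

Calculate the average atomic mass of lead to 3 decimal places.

207.217 Da

The abundance-weighted mean is 0.0140 × 203.97304 + 0.2410 × 205.97447 + 0.2210 × 206.97590 + 0.5240 × 207.97665
= 2.855623 + 49.639847 + 45.741674 + 108.979765 = 207.216909 Da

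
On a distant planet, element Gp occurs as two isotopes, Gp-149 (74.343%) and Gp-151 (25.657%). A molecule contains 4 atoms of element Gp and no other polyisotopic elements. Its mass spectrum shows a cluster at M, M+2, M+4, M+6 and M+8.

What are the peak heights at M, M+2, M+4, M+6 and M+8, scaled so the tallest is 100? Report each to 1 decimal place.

Expanding (0.74343 + 0.25657)^4:
P(M) = 0.74343^4 = 0.305464
P(M+2) = 4 × 0.74343^3 × 0.25657^1 = 0.421683
P(M+4) = 6 × 0.74343^2 × 0.25657^2 = 0.218295
P(M+6) = 4 × 0.74343^1 × 0.25657^3 = 0.050225
P(M+8) = 0.25657^4 = 0.004333
The M+2 peak is largest (0.421683); scaling to 100 gives 72.4 : 100.0 : 51.8 : 11.9 : 1.0.

72.4 : 100.0 : 51.8 : 11.9 : 1.0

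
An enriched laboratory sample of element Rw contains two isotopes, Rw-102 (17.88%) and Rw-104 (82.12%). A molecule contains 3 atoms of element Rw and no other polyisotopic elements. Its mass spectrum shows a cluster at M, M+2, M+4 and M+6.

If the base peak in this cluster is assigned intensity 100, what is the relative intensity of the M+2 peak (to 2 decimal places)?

14.22

Term probabilities: M 0.0057, M+2 0.0788, M+4 0.3617, M+6 0.5538. Base peak = M+6.
P(M+6) = C(3,3) × 0.1788^0 × 0.8212^3 = 1 × 1.0000 × 0.55379218 = 0.553792 (base)
P(M+2) = C(3,1) × 0.1788^2 × 0.8212^1 = 3 × 0.03196944 × 0.8212 = 0.078760
Relative intensity = 0.078760 / 0.553792 × 100 = 14.22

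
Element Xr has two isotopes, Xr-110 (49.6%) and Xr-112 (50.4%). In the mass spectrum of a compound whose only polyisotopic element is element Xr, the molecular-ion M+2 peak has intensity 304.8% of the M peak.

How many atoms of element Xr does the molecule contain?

For n independent Xr atoms, I(M+2)/I(M) = n · (abundance Xr-112) / (abundance Xr-110) = n · 0.504/0.496.
n = 3.048 × 0.496/0.504 = 3.00 ≈ 3

3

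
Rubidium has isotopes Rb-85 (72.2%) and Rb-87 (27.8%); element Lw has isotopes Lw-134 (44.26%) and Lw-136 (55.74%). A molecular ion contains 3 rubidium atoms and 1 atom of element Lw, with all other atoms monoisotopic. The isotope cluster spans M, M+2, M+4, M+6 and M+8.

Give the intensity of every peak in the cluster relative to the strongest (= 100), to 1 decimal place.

41.4 : 100.0 : 78.7 : 25.6 : 3.0

Rubidium pattern (n=3): 0.37636705 : 0.43475086 : 0.16739714 : 0.02148495
Element Lw pattern (n=1): 0.4426 : 0.5574
Convolve the two distributions (both contribute in 2-u steps):
  M: 0.37636705×0.4426 = 0.166580
  M+2: 0.37636705×0.5574 + 0.43475086×0.4426 = 0.402208
  M+4: 0.43475086×0.5574 + 0.16739714×0.4426 = 0.316420
  M+6: 0.16739714×0.5574 + 0.02148495×0.4426 = 0.102816
  M+8: 0.02148495×0.5574 = 0.011976
Scale to base peak (0.402208) = 100: 41.4 : 100.0 : 78.7 : 25.6 : 3.0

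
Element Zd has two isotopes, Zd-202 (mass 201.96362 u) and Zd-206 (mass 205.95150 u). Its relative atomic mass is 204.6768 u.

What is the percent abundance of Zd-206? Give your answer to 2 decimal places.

68.04%

With x = fraction of Zd-202 (so Zd-206 is 1 − x):
201.96362·x + 205.95150·(1 − x) = 204.6768
(201.96362 − 205.95150)·x = 204.6768 − 205.95150
x = -1.27470 / -3.98788 = 0.31964 → 31.96% Zd-202, 68.04% Zd-206.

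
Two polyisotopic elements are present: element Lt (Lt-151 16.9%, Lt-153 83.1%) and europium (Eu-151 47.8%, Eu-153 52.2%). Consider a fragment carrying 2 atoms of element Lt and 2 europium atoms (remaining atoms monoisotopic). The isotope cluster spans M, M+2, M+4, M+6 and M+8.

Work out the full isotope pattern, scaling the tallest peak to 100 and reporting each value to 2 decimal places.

1.55 : 18.62 : 72.60 : 100.00 : 44.68

Element Lt pattern (n=2): 0.028561 : 0.280878 : 0.690561
Europium pattern (n=2): 0.228484 : 0.499032 : 0.272484
Convolve the two distributions (both contribute in 2-u steps):
  M: 0.028561×0.228484 = 0.006526
  M+2: 0.028561×0.499032 + 0.280878×0.228484 = 0.078429
  M+4: 0.028561×0.272484 + 0.280878×0.499032 + 0.690561×0.228484 = 0.305732
  M+6: 0.280878×0.272484 + 0.690561×0.499032 = 0.421147
  M+8: 0.690561×0.272484 = 0.188167
Scale to base peak (0.421147) = 100: 1.55 : 18.62 : 72.60 : 100.00 : 44.68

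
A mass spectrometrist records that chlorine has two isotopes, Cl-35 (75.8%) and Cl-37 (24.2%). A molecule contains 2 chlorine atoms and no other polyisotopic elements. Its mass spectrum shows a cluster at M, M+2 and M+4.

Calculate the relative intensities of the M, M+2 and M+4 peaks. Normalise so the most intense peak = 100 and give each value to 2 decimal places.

Expanding (0.758 + 0.242)^2:
P(M) = 0.758^2 = 0.574564
P(M+2) = 2 × 0.758^1 × 0.242^1 = 0.366872
P(M+4) = 0.242^2 = 0.058564
The M peak is largest (0.574564); scaling to 100 gives 100.00 : 63.85 : 10.19.

100.00 : 63.85 : 10.19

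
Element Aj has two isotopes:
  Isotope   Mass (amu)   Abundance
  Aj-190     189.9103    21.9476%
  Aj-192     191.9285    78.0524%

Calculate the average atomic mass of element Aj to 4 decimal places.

Average mass = Σ (abundance × isotope mass) = 0.219476 × 189.9103 + 0.780524 × 191.9285
= 41.68075 + 149.80480 = 191.48555 amu

191.4856 amu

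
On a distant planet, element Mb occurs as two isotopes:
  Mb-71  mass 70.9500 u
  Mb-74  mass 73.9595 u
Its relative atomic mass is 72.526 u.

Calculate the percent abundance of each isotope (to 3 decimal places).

Writing the weighted mean with unknown fraction x of Mb-71:
70.9500·x + 73.9595·(1 − x) = 72.526
(70.9500 − 73.9595)·x = 72.526 − 73.9595
x = -1.4335 / -3.0095 = 0.47632 → 47.632% Mb-71, 52.368% Mb-74.

Mb-71: 47.632%, Mb-74: 52.368%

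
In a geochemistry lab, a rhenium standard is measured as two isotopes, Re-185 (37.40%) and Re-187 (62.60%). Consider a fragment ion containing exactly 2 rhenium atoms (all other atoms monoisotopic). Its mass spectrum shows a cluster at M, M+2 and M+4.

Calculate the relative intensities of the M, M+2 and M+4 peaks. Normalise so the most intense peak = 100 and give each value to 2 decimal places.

29.87 : 100.00 : 83.69

The 2 Re atoms are independent, so intensities follow the terms of (0.3740 + 0.6260)^2.
P(M) = 0.3740^2 = 0.139876
P(M+2) = 2 × 0.3740^1 × 0.6260^1 = 0.468248
P(M+4) = 0.6260^2 = 0.391876
The M+2 peak is largest (0.468248); scaling to 100 gives 29.87 : 100.00 : 83.69.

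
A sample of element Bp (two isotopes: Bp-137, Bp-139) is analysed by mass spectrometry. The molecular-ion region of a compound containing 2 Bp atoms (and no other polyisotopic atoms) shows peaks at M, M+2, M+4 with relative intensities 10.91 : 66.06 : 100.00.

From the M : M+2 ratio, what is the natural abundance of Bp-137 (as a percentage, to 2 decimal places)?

If p is the fraction of Bp that is Bp-137, then I(M+2)/I(M) = [C(2,1)·p^1·(1−p)] / p^2 = 2·(1−p)/p = 66.06/10.91 = 6.0550
(1−p)/p = 6.0550/2 = 3.0275  ⇒  p = 1/(1 + 3.0275) = 0.2483
Bp-137: 24.83%, Bp-139: 75.17%.

24.83%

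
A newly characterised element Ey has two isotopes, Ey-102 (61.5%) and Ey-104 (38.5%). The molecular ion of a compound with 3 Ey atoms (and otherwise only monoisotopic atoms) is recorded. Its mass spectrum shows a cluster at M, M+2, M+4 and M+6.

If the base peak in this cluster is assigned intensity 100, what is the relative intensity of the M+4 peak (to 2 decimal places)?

Binomial terms of (0.615 + 0.385)^3: M 0.2326, M+2 0.4368, M+4 0.2735, M+6 0.0571 → M+2 is the base peak.
P(M+2) = C(3,1) × 0.615^2 × 0.385^1 = 3 × 0.378225 × 0.3850 = 0.436850 (base)
P(M+4) = C(3,2) × 0.615^1 × 0.385^2 = 3 × 0.6150 × 0.148225 = 0.273475
Relative intensity = 0.273475 / 0.436850 × 100 = 62.60

62.60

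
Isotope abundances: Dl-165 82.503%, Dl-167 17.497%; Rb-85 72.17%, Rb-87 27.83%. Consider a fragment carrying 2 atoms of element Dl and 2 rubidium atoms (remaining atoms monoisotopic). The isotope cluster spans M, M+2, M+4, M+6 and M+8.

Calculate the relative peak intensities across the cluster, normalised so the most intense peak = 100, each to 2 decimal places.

83.65 : 100.00 : 43.57 : 8.18 : 0.56

Element Dl pattern (n=2): 0.6806745 : 0.288711 : 0.0306145
Rubidium pattern (n=2): 0.52085089 : 0.40169822 : 0.07745089
Convolve the two distributions (both contribute in 2-u steps):
  M: 0.6806745×0.52085089 = 0.354530
  M+2: 0.6806745×0.40169822 + 0.288711×0.52085089 = 0.423801
  M+4: 0.6806745×0.07745089 + 0.288711×0.40169822 + 0.0306145×0.52085089 = 0.184639
  M+6: 0.288711×0.07745089 + 0.0306145×0.40169822 = 0.034659
  M+8: 0.0306145×0.07745089 = 0.002371
Scale to base peak (0.423801) = 100: 83.65 : 100.00 : 43.57 : 8.18 : 0.56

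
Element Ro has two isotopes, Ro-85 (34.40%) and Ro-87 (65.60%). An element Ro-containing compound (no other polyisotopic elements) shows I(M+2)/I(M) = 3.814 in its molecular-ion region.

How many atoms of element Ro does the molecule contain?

The M+2/M ratio from n Ro atoms is n · q/p = n · 0.6560/0.3440.
n = 3.814 × 0.3440/0.6560 = 2.00 ≈ 2

2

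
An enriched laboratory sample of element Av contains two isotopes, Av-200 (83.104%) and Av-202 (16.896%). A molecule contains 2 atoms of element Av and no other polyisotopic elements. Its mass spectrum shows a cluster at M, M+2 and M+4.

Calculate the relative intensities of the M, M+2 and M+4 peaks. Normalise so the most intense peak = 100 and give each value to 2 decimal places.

100.00 : 40.66 : 4.13

Expanding (0.83104 + 0.16896)^2:
P(M) = 0.83104^2 = 0.690627
P(M+2) = 2 × 0.83104^1 × 0.16896^1 = 0.280825
P(M+4) = 0.16896^2 = 0.028547
The M peak is largest (0.690627); scaling to 100 gives 100.00 : 40.66 : 4.13.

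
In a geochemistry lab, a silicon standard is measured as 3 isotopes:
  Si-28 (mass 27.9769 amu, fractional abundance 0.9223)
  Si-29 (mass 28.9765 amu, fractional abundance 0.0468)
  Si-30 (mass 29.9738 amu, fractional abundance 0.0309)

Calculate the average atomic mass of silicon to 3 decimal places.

28.085 amu

Ar = Σ fᵢ·mᵢ = 0.9223 × 27.9769 + 0.0468 × 28.9765 + 0.0309 × 29.9738
= 25.80309 + 1.35610 + 0.92619 = 28.08538 amu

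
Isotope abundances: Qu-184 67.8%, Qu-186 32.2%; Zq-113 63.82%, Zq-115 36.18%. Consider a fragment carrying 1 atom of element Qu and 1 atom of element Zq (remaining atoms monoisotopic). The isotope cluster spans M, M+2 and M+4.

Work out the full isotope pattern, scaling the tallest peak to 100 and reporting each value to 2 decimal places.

Element Qu pattern (n=1): 0.6780 : 0.3220
Element Zq pattern (n=1): 0.6382 : 0.3618
Convolve the two distributions (both contribute in 2-u steps):
  M: 0.6780×0.6382 = 0.432700
  M+2: 0.6780×0.3618 + 0.3220×0.6382 = 0.450801
  M+4: 0.3220×0.3618 = 0.116500
Scale to base peak (0.450801) = 100: 95.98 : 100.00 : 25.84

95.98 : 100.00 : 25.84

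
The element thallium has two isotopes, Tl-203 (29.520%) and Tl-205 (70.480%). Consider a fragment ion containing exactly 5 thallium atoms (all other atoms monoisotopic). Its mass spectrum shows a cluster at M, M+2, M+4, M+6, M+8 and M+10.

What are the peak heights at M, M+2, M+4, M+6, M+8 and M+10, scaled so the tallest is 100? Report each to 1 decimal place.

0.6 : 7.3 : 35.1 : 83.8 : 100.0 : 47.8

Each Tl atom is independently Tl-203 (p = 0.29520) or Tl-205 (q = 0.70480); the cluster is the binomial expansion (p + q)^5.
P(M) = 0.29520^5 = 0.002242
P(M+2) = 5 × 0.29520^4 × 0.70480^1 = 0.026761
P(M+4) = 10 × 0.29520^3 × 0.70480^2 = 0.127785
P(M+6) = 10 × 0.29520^2 × 0.70480^3 = 0.305092
P(M+8) = 5 × 0.29520^1 × 0.70480^4 = 0.364208
P(M+10) = 0.70480^5 = 0.173912
The M+8 peak is largest (0.364208); scaling to 100 gives 0.6 : 7.3 : 35.1 : 83.8 : 100.0 : 47.8.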